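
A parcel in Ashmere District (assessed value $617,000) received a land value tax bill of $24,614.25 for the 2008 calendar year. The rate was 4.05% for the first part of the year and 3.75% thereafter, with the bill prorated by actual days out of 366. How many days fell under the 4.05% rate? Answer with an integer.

292 days

Let d = days at the first rate; then 366 − d days at the second rate.
$617,000 × [4.05%·d + 3.75%·(366−d)] / 366 = $24,614.25
Solving gives d = 292, so the new rate took effect on October 19, 2008.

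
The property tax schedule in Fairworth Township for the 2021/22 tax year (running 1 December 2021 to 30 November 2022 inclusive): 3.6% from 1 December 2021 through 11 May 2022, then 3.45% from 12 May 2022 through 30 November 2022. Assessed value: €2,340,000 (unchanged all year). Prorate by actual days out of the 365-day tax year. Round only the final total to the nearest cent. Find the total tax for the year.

1 December 2021 – 11 May 2022: 162 days at 3.6% → €2,340,000 × 3.6% × 162/365 = €37,388.7123
12 May – 30 November 2022: 203 days at 3.45% → €2,340,000 × 3.45% × 203/365 = €44,899.1507
Total = €82,287.8630

€82,287.86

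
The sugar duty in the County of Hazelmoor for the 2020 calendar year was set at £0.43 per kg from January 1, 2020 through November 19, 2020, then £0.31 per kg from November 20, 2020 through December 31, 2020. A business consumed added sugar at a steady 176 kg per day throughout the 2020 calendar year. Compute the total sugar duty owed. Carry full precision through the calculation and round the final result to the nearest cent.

January 1 – November 19, 2020: 324 days × 176 kg/day = 57,024 kg at £0.43/kg → £24,520.32
November 20 – December 31, 2020: 42 days × 176 kg/day = 7,392 kg at £0.31/kg → £2,291.52

£26,811.84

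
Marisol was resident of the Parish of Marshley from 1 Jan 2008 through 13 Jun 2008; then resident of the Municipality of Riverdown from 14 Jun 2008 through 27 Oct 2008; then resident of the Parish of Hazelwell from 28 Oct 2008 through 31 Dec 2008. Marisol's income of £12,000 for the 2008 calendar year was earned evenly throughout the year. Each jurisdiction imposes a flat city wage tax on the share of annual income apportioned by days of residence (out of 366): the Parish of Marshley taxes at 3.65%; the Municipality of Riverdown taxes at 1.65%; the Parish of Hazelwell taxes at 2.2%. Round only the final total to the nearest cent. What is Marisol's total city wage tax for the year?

The Parish of Marshley, 1 Jan – 13 Jun 2008: 165 days → £12,000 × 3.65% × 165/366 = £197.4590
The Municipality of Riverdown, 14 Jun – 27 Oct 2008: 136 days → £12,000 × 1.65% × 136/366 = £73.5738
The Parish of Hazelwell, 28 Oct – 31 Dec 2008: 65 days → £12,000 × 2.2% × 65/366 = £46.8852
Total = £317.9180

£317.92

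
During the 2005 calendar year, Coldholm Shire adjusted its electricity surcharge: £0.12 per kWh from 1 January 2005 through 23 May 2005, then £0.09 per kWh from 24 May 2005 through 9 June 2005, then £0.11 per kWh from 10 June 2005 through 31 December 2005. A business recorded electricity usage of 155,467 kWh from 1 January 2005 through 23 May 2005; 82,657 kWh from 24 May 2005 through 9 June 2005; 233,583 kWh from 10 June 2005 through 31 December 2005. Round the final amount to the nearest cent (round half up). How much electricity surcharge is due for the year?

£51,789.30

1 January – 23 May 2005: 155,467 kWh at £0.12/kWh → £18,656.04
24 May – 9 June 2005: 82,657 kWh at £0.09/kWh → £7,439.13
10 June – 31 December 2005: 233,583 kWh at £0.11/kWh → £25,694.13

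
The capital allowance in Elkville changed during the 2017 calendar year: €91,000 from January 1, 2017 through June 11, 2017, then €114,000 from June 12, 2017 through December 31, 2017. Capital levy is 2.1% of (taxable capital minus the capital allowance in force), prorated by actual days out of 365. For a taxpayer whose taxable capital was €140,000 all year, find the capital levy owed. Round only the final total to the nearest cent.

€760.37

January 1 – June 11, 2017: 162 days, exemption €91,000 → (€140,000 − €91,000) × 2.1% × 162/365 = €456.7068
June 12 – December 31, 2017: 203 days, exemption €114,000 → (€140,000 − €114,000) × 2.1% × 203/365 = €303.6658
Total = €760.3726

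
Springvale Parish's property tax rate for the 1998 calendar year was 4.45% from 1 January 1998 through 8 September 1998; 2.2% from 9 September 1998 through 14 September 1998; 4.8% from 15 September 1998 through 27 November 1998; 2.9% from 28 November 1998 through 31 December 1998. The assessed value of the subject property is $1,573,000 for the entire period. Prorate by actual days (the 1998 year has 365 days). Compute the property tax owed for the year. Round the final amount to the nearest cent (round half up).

$68,261.74

1 January – 8 September 1998: 251 days at 4.45% → $1,573,000 × 4.45% × 251/365 = $48,135.9548
9 September – 14 September 1998: 6 days at 2.2% → $1,573,000 × 2.2% × 6/365 = $568.8658
15 September – 27 November 1998: 74 days at 4.8% → $1,573,000 × 4.8% × 74/365 = $15,307.6603
28 November – 31 December 1998: 34 days at 2.9% → $1,573,000 × 2.9% × 34/365 = $4,249.2548
Total = $68,261.7356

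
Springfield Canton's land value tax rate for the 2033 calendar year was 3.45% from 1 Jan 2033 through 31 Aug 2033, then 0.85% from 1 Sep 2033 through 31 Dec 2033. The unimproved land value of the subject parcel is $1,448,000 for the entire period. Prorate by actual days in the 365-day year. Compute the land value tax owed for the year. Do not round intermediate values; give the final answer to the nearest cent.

$37,372.28

1 Jan – 31 Aug 2033: 243 days at 3.45% → $1,448,000 × 3.45% × 243/365 = $33,258.3781
1 Sep – 31 Dec 2033: 122 days at 0.85% → $1,448,000 × 0.85% × 122/365 = $4,113.9068
Total = $37,372.2849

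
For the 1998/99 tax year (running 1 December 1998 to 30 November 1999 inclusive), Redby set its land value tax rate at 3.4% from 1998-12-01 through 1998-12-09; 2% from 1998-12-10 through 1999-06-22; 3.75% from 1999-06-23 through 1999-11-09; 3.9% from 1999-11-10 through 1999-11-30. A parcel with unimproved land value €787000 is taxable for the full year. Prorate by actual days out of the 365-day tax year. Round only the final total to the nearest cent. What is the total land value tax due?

€22154.59

1998-12-01 to 1998-12-09: 9 days at 3.4% → €787000 × 3.4% × 9/365 = €659.7863
1998-12-10 to 1999-06-22: 195 days at 2% → €787000 × 2% × 195/365 = €8409.0411
1999-06-23 to 1999-11-09: 140 days at 3.75% → €787000 × 3.75% × 140/365 = €11319.8630
1999-11-10 to 1999-11-30: 21 days at 3.9% → €787000 × 3.9% × 21/365 = €1765.8986
Total = €22154.5890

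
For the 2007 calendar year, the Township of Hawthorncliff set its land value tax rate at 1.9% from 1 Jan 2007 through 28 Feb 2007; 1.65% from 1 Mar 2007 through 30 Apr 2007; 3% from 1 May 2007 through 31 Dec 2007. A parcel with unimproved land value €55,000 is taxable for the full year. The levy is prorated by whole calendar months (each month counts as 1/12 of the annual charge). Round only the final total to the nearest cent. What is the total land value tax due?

1 Jan – 28 Feb 2007: 2 months at 1.9% → €55,000 × 1.9% × 2/12 = €174.1667
1 Mar – 30 Apr 2007: 2 months at 1.65% → €55,000 × 1.65% × 2/12 = €151.2500
1 May – 31 Dec 2007: 8 months at 3% → €55,000 × 3% × 8/12 = €1,100.0000
Total = €1,425.4167

€1,425.42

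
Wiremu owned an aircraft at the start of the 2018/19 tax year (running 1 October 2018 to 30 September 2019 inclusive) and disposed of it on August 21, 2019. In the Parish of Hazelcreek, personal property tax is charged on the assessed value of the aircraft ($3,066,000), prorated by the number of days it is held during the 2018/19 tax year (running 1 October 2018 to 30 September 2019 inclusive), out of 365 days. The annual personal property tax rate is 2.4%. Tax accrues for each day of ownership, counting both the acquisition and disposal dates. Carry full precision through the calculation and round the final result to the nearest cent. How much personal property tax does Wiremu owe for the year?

$65,520.00

Days held (October 1, 2018 – August 21, 2019): 325 out of 365
Tax = $3,066,000 × 2.4% × 325/365 = $65,520.0000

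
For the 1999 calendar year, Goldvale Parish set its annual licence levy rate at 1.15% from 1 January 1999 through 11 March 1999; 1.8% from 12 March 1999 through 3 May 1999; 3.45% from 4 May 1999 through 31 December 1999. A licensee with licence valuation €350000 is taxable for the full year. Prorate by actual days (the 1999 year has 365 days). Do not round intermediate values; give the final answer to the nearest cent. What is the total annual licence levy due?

1 January – 11 March 1999: 70 days at 1.15% → €350000 × 1.15% × 70/365 = €771.9178
12 March – 3 May 1999: 53 days at 1.8% → €350000 × 1.8% × 53/365 = €914.7945
4 May – 31 December 1999: 242 days at 3.45% → €350000 × 3.45% × 242/365 = €8005.8904
Total = €9692.6027

€9692.60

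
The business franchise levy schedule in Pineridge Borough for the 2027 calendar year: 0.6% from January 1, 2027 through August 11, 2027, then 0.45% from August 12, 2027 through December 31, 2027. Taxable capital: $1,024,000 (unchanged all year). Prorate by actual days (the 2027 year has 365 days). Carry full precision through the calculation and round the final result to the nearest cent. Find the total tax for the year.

$5,546.43

January 1 – August 11, 2027: 223 days at 0.6% → $1,024,000 × 0.6% × 223/365 = $3,753.7315
August 12 – December 31, 2027: 142 days at 0.45% → $1,024,000 × 0.45% × 142/365 = $1,792.7014
Total = $5,546.4329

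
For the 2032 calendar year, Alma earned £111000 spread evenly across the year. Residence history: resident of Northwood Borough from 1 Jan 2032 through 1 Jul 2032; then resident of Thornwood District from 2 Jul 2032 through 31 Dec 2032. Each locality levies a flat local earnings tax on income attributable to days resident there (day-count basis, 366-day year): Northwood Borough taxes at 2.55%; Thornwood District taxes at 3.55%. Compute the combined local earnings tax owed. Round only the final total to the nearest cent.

£3385.50

Northwood Borough, 1 Jan – 1 Jul 2032: 183 days → £111000 × 2.55% × 183/366 = £1415.2500
Thornwood District, 2 Jul – 31 Dec 2032: 183 days → £111000 × 3.55% × 183/366 = £1970.2500
Total = £3385.5000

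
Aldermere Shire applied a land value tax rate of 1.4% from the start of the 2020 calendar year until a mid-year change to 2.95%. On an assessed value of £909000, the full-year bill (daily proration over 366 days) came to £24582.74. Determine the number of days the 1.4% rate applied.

Let d = days at the first rate; then 366 − d days at the second rate.
£909000 × [1.4%·d + 2.95%·(366−d)] / 366 = £24582.74
Solving gives d = 58, so the new rate took effect on 28 Feb 2020.

58 days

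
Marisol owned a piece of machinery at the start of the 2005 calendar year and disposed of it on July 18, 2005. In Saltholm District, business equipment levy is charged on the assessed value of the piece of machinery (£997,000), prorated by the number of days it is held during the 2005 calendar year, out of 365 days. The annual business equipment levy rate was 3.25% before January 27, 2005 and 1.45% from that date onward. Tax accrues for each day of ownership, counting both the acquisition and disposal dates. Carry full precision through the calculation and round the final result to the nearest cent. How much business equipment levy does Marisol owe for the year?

January 1 – January 26, 2005: 26 days at 3.25% → £997,000 × 3.25% × 26/365 = £2,308.1233
January 27 – July 18, 2005: 173 days at 1.45% → £997,000 × 1.45% × 173/365 = £6,851.9849
Total = £9,160.1082

£9,160.11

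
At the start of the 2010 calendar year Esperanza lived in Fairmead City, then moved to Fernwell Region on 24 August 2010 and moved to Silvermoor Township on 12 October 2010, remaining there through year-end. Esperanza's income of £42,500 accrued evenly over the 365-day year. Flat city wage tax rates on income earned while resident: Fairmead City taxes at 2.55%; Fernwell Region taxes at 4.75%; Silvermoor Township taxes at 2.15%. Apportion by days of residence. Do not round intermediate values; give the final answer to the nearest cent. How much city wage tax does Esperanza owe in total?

£1,171.54

Fairmead City, 1 January – 23 August 2010: 235 days → £42,500 × 2.55% × 235/365 = £697.7568
Fernwell Region, 24 August – 11 October 2010: 49 days → £42,500 × 4.75% × 49/365 = £271.0103
Silvermoor Township, 12 October – 31 December 2010: 81 days → £42,500 × 2.15% × 81/365 = £202.7774
Total = £1,171.5445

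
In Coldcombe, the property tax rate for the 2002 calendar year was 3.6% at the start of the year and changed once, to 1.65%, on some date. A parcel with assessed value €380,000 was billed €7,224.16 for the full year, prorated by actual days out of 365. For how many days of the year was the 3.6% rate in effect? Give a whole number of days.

47 days

Let d = days at the first rate; then 365 − d days at the second rate.
€380,000 × [3.6%·d + 1.65%·(365−d)] / 365 = €7,224.16
Solving gives d = 47, so the new rate took effect on 17 February 2002.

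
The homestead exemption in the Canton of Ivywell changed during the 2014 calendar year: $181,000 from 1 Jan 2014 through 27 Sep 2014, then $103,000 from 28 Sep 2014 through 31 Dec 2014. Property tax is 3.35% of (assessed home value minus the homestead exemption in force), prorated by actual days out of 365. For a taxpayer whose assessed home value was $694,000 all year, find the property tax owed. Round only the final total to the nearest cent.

$17,865.60

1 Jan – 27 Sep 2014: 270 days, exemption $181,000 → ($694,000 − $181,000) × 3.35% × 270/365 = $12,712.5616
28 Sep – 31 Dec 2014: 95 days, exemption $103,000 → ($694,000 − $103,000) × 3.35% × 95/365 = $5,153.0342
Total = $17,865.5959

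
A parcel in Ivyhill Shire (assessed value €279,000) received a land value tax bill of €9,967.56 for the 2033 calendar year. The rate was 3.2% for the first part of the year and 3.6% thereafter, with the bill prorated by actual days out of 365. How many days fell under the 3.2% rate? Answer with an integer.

Let d = days at the first rate; then 365 − d days at the second rate.
€279,000 × [3.2%·d + 3.6%·(365−d)] / 365 = €9,967.56
Solving gives d = 25, so the new rate took effect on 26 January 2033.

25 days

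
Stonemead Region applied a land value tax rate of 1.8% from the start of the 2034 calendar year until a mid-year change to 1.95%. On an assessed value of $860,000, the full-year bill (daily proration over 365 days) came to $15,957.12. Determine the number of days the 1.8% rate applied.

Let d = days at the first rate; then 365 − d days at the second rate.
$860,000 × [1.8%·d + 1.95%·(365−d)] / 365 = $15,957.12
Solving gives d = 230, so the new rate took effect on 19 Aug 2034.

230 days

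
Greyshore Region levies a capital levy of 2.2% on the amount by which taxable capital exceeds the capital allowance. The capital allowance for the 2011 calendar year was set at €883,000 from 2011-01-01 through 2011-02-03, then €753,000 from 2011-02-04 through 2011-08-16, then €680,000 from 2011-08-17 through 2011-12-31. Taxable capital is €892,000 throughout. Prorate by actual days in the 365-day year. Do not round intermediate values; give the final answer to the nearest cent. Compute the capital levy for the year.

2011-01-01 to 2011-02-03: 34 days, exemption €883,000 → (€892,000 − €883,000) × 2.2% × 34/365 = €18.4438
2011-02-04 to 2011-08-16: 194 days, exemption €753,000 → (€892,000 − €753,000) × 2.2% × 194/365 = €1,625.3479
2011-08-17 to 2011-12-31: 137 days, exemption €680,000 → (€892,000 − €680,000) × 2.2% × 137/365 = €1,750.5973
Total = €3,394.3890

€3,394.39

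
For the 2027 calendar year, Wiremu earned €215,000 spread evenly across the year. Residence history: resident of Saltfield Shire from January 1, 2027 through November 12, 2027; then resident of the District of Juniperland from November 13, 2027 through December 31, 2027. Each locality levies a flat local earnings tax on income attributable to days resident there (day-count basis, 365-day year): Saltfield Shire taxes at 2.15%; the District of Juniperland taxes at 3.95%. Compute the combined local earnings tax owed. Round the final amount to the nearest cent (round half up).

€5,142.03

Saltfield Shire, January 1 – November 12, 2027: 316 days → €215,000 × 2.15% × 316/365 = €4,001.9452
The District of Juniperland, November 13 – December 31, 2027: 49 days → €215,000 × 3.95% × 49/365 = €1,140.0890
Total = €5,142.0342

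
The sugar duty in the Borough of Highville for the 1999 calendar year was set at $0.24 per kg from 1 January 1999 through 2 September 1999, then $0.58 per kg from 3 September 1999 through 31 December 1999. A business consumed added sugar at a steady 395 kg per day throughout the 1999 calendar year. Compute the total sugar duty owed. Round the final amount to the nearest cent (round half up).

1 January – 2 September 1999: 245 days × 395 kg/day = 96,775 kg at $0.24/kg → $23226.00
3 September – 31 December 1999: 120 days × 395 kg/day = 47,400 kg at $0.58/kg → $27492.00

$50718.00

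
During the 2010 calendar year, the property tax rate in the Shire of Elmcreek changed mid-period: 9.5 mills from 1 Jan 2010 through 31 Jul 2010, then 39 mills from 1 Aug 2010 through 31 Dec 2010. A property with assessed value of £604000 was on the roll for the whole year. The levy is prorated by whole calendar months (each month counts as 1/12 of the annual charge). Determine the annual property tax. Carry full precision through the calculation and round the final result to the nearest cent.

£13162.17

1 Jan – 31 Jul 2010: 7 months at 9.5 mills → £604000 × 0.95% × 7/12 = £3347.1667
1 Aug – 31 Dec 2010: 5 months at 39 mills → £604000 × 3.9% × 5/12 = £9815.0000
Total = £13162.1667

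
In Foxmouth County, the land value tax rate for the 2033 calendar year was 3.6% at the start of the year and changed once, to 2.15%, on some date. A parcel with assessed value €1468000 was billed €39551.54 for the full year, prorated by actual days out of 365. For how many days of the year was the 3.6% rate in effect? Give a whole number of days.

Let d = days at the first rate; then 365 − d days at the second rate.
€1468000 × [3.6%·d + 2.15%·(365−d)] / 365 = €39551.54
Solving gives d = 137, so the new rate took effect on May 18, 2033.

137 days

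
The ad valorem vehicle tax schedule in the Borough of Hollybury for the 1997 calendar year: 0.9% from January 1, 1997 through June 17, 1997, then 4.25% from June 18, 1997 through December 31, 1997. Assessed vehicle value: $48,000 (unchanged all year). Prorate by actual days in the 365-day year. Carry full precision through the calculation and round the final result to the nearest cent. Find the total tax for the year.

$1,299.88

January 1 – June 17, 1997: 168 days at 0.9% → $48,000 × 0.9% × 168/365 = $198.8384
June 18 – December 31, 1997: 197 days at 4.25% → $48,000 × 4.25% × 197/365 = $1,101.0411
Total = $1,299.8795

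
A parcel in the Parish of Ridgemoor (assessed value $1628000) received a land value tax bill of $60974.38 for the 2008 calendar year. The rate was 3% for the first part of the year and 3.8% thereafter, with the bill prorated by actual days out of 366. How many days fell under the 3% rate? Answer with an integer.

25 days

Let d = days at the first rate; then 366 − d days at the second rate.
$1628000 × [3%·d + 3.8%·(366−d)] / 366 = $60974.38
Solving gives d = 25, so the new rate took effect on January 26, 2008.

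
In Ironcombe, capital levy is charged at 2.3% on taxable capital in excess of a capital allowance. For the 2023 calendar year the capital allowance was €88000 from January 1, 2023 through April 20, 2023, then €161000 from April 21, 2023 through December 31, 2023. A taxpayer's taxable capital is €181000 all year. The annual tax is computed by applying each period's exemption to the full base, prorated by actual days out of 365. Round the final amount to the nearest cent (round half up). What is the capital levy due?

€966.00

January 1 – April 20, 2023: 110 days, exemption €88000 → (€181000 − €88000) × 2.3% × 110/365 = €644.6301
April 21 – December 31, 2023: 255 days, exemption €161000 → (€181000 − €161000) × 2.3% × 255/365 = €321.3699
Total = €966.0000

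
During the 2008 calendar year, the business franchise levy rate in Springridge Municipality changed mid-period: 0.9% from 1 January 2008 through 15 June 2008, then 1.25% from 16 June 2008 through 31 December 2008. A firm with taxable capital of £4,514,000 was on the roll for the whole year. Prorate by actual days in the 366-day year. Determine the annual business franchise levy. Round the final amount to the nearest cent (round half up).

1 January – 15 June 2008: 167 days at 0.9% → £4,514,000 × 0.9% × 167/366 = £18,537.0000
16 June – 31 December 2008: 199 days at 1.25% → £4,514,000 × 1.25% × 199/366 = £30,679.1667
Total = £49,216.1667

£49,216.17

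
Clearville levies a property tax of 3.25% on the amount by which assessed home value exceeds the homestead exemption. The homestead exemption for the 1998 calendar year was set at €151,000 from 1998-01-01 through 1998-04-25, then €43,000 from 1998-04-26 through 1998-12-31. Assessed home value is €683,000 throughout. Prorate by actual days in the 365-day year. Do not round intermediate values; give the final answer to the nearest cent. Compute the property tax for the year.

1998-01-01 to 1998-04-25: 115 days, exemption €151,000 → (€683,000 − €151,000) × 3.25% × 115/365 = €5,447.5342
1998-04-26 to 1998-12-31: 250 days, exemption €43,000 → (€683,000 − €43,000) × 3.25% × 250/365 = €14,246.5753
Total = €19,694.1096

€19,694.11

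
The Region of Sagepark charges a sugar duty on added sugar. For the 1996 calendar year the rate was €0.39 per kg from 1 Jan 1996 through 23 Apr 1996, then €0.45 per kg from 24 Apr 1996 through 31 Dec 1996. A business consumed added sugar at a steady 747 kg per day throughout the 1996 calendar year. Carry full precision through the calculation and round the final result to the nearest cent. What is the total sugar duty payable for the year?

€117,921.42

1 Jan – 23 Apr 1996: 114 days × 747 kg/day = 85,158 kg at €0.39/kg → €33,211.62
24 Apr – 31 Dec 1996: 252 days × 747 kg/day = 188,244 kg at €0.45/kg → €84,709.80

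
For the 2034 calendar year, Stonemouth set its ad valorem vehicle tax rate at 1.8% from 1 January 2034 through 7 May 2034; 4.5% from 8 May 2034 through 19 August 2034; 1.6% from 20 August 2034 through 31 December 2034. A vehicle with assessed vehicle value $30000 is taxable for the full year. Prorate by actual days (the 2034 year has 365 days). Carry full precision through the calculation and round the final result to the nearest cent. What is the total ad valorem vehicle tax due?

1 January – 7 May 2034: 127 days at 1.8% → $30000 × 1.8% × 127/365 = $187.8904
8 May – 19 August 2034: 104 days at 4.5% → $30000 × 4.5% × 104/365 = $384.6575
20 August – 31 December 2034: 134 days at 1.6% → $30000 × 1.6% × 134/365 = $176.2192
Total = $748.7671

$748.77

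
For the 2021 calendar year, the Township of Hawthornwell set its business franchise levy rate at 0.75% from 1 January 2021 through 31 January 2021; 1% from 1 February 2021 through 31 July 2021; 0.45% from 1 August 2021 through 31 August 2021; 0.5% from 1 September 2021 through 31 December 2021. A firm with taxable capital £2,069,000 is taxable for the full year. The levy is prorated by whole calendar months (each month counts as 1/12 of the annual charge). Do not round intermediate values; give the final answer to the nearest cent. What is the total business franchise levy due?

£15,862.33

1 January – 31 January 2021: 1 month at 0.75% → £2,069,000 × 0.75% × 1/12 = £1,293.1250
1 February – 31 July 2021: 6 months at 1% → £2,069,000 × 1% × 6/12 = £10,345.0000
1 August – 31 August 2021: 1 month at 0.45% → £2,069,000 × 0.45% × 1/12 = £775.8750
1 September – 31 December 2021: 4 months at 0.5% → £2,069,000 × 0.5% × 4/12 = £3,448.3333
Total = £15,862.3333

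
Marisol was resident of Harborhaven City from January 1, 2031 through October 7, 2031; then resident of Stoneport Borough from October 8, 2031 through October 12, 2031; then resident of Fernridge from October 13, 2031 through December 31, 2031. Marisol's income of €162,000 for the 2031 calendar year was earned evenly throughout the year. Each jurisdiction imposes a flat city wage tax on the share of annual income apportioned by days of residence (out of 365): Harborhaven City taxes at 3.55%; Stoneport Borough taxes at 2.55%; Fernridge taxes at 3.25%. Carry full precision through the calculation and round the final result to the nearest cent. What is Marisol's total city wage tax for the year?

Harborhaven City, January 1 – October 7, 2031: 280 days → €162,000 × 3.55% × 280/365 = €4,411.7260
Stoneport Borough, October 8 – October 12, 2031: 5 days → €162,000 × 2.55% × 5/365 = €56.5890
Fernridge, October 13 – December 31, 2031: 80 days → €162,000 × 3.25% × 80/365 = €1,153.9726
Total = €5,622.2877

€5,622.29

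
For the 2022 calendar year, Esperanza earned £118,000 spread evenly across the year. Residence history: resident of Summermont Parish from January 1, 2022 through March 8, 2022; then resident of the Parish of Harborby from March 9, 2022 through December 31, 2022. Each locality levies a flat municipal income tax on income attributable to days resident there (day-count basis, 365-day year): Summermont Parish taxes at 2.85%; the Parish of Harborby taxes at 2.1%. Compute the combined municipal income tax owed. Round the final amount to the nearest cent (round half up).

Summermont Parish, January 1 – March 8, 2022: 67 days → £118,000 × 2.85% × 67/365 = £617.3178
The Parish of Harborby, March 9 – December 31, 2022: 298 days → £118,000 × 2.1% × 298/365 = £2,023.1342
Total = £2,640.4521

£2,640.45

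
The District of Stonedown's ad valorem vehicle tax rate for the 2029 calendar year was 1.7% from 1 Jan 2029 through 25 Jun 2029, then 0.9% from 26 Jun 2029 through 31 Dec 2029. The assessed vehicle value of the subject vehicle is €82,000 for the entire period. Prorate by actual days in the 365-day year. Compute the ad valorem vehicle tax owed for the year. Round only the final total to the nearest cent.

€1,054.32

1 Jan – 25 Jun 2029: 176 days at 1.7% → €82,000 × 1.7% × 176/365 = €672.1753
26 Jun – 31 Dec 2029: 189 days at 0.9% → €82,000 × 0.9% × 189/365 = €382.1425
Total = €1,054.3178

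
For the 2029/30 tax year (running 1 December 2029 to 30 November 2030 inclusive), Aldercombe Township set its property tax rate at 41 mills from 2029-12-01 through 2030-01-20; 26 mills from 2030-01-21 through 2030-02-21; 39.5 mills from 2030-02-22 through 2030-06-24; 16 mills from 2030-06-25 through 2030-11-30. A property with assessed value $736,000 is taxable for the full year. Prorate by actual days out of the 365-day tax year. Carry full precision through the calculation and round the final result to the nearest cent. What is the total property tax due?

$20,820.73

2029-12-01 to 2030-01-20: 51 days at 41 mills → $736,000 × 4.1% × 51/365 = $4,216.3726
2030-01-21 to 2030-02-21: 32 days at 26 mills → $736,000 × 2.6% × 32/365 = $1,677.6767
2030-02-22 to 2030-06-24: 123 days at 39.5 mills → $736,000 × 3.95% × 123/365 = $9,796.8658
2030-06-25 to 2030-11-30: 159 days at 16 mills → $736,000 × 1.6% × 159/365 = $5,129.8192
Total = $20,820.7342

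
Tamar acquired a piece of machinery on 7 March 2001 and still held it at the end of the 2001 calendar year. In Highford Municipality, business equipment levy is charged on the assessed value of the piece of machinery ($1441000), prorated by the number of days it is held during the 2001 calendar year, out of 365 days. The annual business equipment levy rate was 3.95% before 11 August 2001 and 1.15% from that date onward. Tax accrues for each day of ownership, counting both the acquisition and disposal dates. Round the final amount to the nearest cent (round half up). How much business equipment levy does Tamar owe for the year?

7 March – 10 August 2001: 157 days at 3.95% → $1441000 × 3.95% × 157/365 = $24483.1822
11 August – 31 December 2001: 143 days at 1.15% → $1441000 × 1.15% × 143/365 = $6492.3959
Total = $30975.5781

$30975.58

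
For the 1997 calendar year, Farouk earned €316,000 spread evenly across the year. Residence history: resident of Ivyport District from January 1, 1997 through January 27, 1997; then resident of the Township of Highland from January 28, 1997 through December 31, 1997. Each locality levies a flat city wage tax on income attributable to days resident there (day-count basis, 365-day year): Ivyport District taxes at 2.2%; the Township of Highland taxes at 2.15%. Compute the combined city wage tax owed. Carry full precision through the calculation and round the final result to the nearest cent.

Ivyport District, January 1 – January 27, 1997: 27 days → €316,000 × 2.2% × 27/365 = €514.2575
The Township of Highland, January 28 – December 31, 1997: 338 days → €316,000 × 2.15% × 338/365 = €6,291.4301
Total = €6,805.6877

€6,805.69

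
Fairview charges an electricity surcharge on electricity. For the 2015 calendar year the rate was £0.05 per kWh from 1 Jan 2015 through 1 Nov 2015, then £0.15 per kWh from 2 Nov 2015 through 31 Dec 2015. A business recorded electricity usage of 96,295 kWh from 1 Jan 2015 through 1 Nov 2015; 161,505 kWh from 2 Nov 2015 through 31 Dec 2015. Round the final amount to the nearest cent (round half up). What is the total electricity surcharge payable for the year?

£29040.50

1 Jan – 1 Nov 2015: 96,295 kWh at £0.05/kWh → £4814.75
2 Nov – 31 Dec 2015: 161,505 kWh at £0.15/kWh → £24225.75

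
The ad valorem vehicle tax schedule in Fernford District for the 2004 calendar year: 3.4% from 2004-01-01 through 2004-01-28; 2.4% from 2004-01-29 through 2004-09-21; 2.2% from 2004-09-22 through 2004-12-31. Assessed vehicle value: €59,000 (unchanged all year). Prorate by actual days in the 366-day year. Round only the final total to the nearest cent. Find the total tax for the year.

2004-01-01 to 2004-01-28: 28 days at 3.4% → €59,000 × 3.4% × 28/366 = €153.4645
2004-01-29 to 2004-09-21: 237 days at 2.4% → €59,000 × 2.4% × 237/366 = €916.9180
2004-09-22 to 2004-12-31: 101 days at 2.2% → €59,000 × 2.2% × 101/366 = €358.1913
Total = €1,428.5738

€1,428.57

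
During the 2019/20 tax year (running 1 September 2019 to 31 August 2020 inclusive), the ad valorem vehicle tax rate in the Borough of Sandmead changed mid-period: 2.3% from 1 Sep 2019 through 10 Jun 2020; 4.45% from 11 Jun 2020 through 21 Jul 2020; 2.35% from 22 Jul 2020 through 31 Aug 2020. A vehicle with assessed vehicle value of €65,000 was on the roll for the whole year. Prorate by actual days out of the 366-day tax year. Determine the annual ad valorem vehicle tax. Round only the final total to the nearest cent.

€1,655.19

1 Sep 2019 – 10 Jun 2020: 284 days at 2.3% → €65,000 × 2.3% × 284/366 = €1,160.0546
11 Jun – 21 Jul 2020: 41 days at 4.45% → €65,000 × 4.45% × 41/366 = €324.0232
22 Jul – 31 Aug 2020: 41 days at 2.35% → €65,000 × 2.35% × 41/366 = €171.1134
Total = €1,655.1913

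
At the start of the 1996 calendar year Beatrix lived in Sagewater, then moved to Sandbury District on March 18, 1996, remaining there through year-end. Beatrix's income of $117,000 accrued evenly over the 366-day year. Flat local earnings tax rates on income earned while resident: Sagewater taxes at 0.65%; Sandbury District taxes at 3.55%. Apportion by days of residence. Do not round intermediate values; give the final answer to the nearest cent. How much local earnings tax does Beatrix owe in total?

$3,439.67

Sagewater, January 1 – March 17, 1996: 77 days → $117,000 × 0.65% × 77/366 = $159.9959
Sandbury District, March 18 – December 31, 1996: 289 days → $117,000 × 3.55% × 289/366 = $3,279.6762
Total = $3,439.6721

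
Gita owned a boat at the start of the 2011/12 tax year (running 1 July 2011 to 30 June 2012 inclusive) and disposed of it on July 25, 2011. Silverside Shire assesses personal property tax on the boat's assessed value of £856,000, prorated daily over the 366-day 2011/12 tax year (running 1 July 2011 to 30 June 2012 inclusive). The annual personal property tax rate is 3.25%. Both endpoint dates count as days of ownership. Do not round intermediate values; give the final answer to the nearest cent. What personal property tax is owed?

£1,900.27

Days held (July 1 – July 25, 2011): 25 out of 366
Tax = £856,000 × 3.25% × 25/366 = £1,900.2732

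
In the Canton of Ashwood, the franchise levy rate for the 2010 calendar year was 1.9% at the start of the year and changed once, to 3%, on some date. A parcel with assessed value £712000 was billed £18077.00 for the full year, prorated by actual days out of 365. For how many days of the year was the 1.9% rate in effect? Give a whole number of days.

153 days

Let d = days at the first rate; then 365 − d days at the second rate.
£712000 × [1.9%·d + 3%·(365−d)] / 365 = £18077.00
Solving gives d = 153, so the new rate took effect on June 3, 2010.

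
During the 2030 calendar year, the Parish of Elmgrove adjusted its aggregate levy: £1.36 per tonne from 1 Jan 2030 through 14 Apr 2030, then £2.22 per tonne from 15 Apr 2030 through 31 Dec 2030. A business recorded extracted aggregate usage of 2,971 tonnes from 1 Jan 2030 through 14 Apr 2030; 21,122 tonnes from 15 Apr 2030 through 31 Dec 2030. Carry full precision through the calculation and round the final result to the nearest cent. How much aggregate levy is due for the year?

1 Jan – 14 Apr 2030: 2,971 tonnes at £1.36/tonne → £4040.56
15 Apr – 31 Dec 2030: 21,122 tonnes at £2.22/tonne → £46890.84

£50931.40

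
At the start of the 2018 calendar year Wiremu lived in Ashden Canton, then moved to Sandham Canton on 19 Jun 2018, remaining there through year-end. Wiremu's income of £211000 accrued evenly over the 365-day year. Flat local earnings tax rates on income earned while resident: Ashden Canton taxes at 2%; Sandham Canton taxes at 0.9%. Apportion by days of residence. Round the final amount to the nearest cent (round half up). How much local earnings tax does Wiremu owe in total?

Ashden Canton, 1 Jan – 18 Jun 2018: 169 days → £211000 × 2% × 169/365 = £1953.9178
Sandham Canton, 19 Jun – 31 Dec 2018: 196 days → £211000 × 0.9% × 196/365 = £1019.7370
Total = £2973.6548

£2973.65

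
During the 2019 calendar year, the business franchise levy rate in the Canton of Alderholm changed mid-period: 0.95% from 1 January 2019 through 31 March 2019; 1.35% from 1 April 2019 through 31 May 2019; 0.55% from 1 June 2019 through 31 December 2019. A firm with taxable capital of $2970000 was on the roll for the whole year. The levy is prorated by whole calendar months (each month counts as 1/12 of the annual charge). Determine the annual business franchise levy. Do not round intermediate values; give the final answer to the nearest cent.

$23265.00

1 January – 31 March 2019: 3 months at 0.95% → $2970000 × 0.95% × 3/12 = $7053.7500
1 April – 31 May 2019: 2 months at 1.35% → $2970000 × 1.35% × 2/12 = $6682.5000
1 June – 31 December 2019: 7 months at 0.55% → $2970000 × 0.55% × 7/12 = $9528.7500
Total = $23265.0000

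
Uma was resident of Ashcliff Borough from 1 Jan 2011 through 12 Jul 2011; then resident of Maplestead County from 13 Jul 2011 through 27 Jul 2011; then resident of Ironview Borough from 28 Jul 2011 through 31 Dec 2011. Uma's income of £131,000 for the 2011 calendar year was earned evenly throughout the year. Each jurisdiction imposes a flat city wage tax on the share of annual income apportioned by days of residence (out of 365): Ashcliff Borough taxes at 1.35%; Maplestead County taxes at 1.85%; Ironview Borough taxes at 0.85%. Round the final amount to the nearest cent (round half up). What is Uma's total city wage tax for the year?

Ashcliff Borough, 1 Jan – 12 Jul 2011: 193 days → £131,000 × 1.35% × 193/365 = £935.1247
Maplestead County, 13 Jul – 27 Jul 2011: 15 days → £131,000 × 1.85% × 15/365 = £99.5959
Ironview Borough, 28 Jul – 31 Dec 2011: 157 days → £131,000 × 0.85% × 157/365 = £478.9575
Total = £1,513.6781

£1,513.68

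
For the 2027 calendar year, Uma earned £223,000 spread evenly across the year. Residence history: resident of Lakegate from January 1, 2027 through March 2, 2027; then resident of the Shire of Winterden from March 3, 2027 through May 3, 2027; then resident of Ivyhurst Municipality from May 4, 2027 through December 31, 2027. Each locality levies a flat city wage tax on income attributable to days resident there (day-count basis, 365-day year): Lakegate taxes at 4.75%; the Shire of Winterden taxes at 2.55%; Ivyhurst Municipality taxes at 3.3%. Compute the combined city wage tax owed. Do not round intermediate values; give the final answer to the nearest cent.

Lakegate, January 1 – March 2, 2027: 61 days → £223,000 × 4.75% × 61/365 = £1,770.2534
The Shire of Winterden, March 3 – May 3, 2027: 62 days → £223,000 × 2.55% × 62/365 = £965.9260
Ivyhurst Municipality, May 4 – December 31, 2027: 242 days → £223,000 × 3.3% × 242/365 = £4,879.1178
Total = £7,615.2973

£7,615.30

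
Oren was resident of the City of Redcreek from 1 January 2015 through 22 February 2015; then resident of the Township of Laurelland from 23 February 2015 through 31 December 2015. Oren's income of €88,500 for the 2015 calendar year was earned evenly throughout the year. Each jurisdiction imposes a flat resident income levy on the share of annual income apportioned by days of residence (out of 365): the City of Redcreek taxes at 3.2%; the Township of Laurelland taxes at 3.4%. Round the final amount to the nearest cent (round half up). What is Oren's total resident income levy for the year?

The City of Redcreek, 1 January – 22 February 2015: 53 days → €88,500 × 3.2% × 53/365 = €411.2219
The Township of Laurelland, 23 February – 31 December 2015: 312 days → €88,500 × 3.4% × 312/365 = €2,572.0767
Total = €2,983.2986

€2,983.30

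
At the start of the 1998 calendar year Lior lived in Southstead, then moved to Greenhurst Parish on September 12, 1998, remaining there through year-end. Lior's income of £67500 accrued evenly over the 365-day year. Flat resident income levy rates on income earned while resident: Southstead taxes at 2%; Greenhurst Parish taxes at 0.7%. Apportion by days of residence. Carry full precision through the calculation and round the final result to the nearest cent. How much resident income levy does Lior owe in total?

£1083.14

Southstead, January 1 – September 11, 1998: 254 days → £67500 × 2% × 254/365 = £939.4521
Greenhurst Parish, September 12 – December 31, 1998: 111 days → £67500 × 0.7% × 111/365 = £143.6918
Total = £1083.1438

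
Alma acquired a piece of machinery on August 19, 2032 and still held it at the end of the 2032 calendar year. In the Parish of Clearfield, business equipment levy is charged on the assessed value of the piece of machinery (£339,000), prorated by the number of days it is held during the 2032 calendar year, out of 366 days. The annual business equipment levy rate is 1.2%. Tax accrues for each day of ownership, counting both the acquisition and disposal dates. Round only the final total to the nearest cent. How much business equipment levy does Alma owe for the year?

Days held (August 19 – December 31, 2032): 135 out of 366
Tax = £339,000 × 1.2% × 135/366 = £1,500.4918

£1,500.49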